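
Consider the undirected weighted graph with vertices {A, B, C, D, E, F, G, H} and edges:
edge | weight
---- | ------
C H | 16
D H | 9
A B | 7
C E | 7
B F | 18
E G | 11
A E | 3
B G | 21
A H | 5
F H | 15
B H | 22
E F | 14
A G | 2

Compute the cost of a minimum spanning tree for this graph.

47

Grow the tree from C using Prim:
Step 1: frontier [C E 7, C H 16] → take C E (7); add E.
Step 2: frontier [C H 16, A E 3, E G 11, E F 14] → take A E (3); add A.
Step 3: frontier [A G 2, A H 5, A B 7, C H 16, E G 11, E F 14] → take A G (2); add G.
Step 4: frontier [A H 5, A B 7, C H 16, E F 14, B G 21] → take A H (5); add H.
Step 5: frontier [A B 7, E F 14, B G 21, D H 9, F H 15, B H 22] → take A B (7); add B.
Step 6: frontier [B F 18, E F 14, D H 9, F H 15] → take D H (9); add D.
Step 7: frontier [B F 18, E F 14, F H 15] → take E F (14); add F.
MST edges: C E, A E, A G, A H, A B, D H, E F; total weight 7+3+2+5+7+9+14 = 47.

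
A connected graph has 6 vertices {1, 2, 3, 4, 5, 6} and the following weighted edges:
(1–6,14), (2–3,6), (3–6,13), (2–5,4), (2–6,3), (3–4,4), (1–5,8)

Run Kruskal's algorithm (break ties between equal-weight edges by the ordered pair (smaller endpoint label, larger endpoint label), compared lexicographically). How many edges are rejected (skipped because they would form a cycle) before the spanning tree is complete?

0

Kruskal: consider edges lightest-first.
2–6 (3): add — endpoints in different components.
2–5 (4): add — endpoints in different components.
3–4 (4): add — endpoints in different components.
2–3 (6): add — endpoints in different components.
1–5 (8): add — endpoints in different components.
Edges rejected before the tree was complete: 0.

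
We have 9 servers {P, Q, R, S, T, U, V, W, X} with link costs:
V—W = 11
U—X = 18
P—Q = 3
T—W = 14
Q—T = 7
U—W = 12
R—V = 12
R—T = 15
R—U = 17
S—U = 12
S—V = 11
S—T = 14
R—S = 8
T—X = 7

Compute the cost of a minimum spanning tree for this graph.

Prim's algorithm from Q:
Step 1: frontier [P—Q 3, Q—T 7] → take P—Q (3); add P.
Step 2: frontier [Q—T 7] → take Q—T (7); add T.
Step 3: frontier [T—X 7, S—T 14, T—W 14, R—T 15] → take T—X (7); add X.
Step 4: frontier [S—T 14, T—W 14, R—T 15, U—X 18] → take S—T (14); add S.
Step 5: frontier [R—S 8, S—V 11, S—U 12, T—W 14, R—T 15, U—X 18] → take R—S (8); add R.
Step 6: frontier [R—V 12, R—U 17, S—V 11, S—U 12, T—W 14, U—X 18] → take S—V (11); add V.
Step 7: frontier [R—U 17, S—U 12, T—W 14, V—W 11, U—X 18] → take V—W (11); add W.
Step 8: frontier [R—U 17, S—U 12, U—W 12, U—X 18] → take S—U (12); add U.
MST edges: P—Q, Q—T, T—X, S—T, R—S, S—V, V—W, S—U; total weight 3+7+7+14+8+11+11+12 = 73.

73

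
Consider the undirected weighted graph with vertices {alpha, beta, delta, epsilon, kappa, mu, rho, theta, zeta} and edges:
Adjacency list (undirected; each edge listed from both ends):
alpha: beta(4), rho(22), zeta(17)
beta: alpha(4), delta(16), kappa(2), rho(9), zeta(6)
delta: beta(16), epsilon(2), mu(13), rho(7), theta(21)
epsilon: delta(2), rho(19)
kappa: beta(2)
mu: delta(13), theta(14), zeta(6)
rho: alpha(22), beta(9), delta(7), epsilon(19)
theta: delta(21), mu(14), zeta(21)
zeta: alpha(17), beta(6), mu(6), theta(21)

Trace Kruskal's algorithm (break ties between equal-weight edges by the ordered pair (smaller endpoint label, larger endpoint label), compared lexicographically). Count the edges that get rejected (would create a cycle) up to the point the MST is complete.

1

Kruskal: consider edges lightest-first.
beta—kappa (2): add — endpoints in different components.
delta—epsilon (2): add — endpoints in different components.
alpha—beta (4): add — endpoints in different components.
beta—zeta (6): add — endpoints in different components.
mu—zeta (6): add — endpoints in different components.
delta—rho (7): add — endpoints in different components.
beta—rho (9): add — endpoints in different components.
delta—mu (13): skip — delta and mu already connected.
mu—theta (14): add — endpoints in different components.
Edges rejected before the tree was complete: 1.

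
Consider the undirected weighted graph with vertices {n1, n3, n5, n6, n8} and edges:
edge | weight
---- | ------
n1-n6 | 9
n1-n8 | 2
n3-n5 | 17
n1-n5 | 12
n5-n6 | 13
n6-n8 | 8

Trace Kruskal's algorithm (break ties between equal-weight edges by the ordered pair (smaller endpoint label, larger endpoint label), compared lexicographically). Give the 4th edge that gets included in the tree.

n3-n5

Sort edges by weight, then run Kruskal:
n1-n8 (2): add. Components now {n1,n8} {n6} {n3} {n5}
n6-n8 (8): add. Components now {n1,n6,n8} {n3} {n5}
n1-n6 (9): skip — n6 and n1 already connected.
n1-n5 (12): add. Components now {n1,n5,n6,n8} {n3}
n5-n6 (13): skip — n6 and n5 already connected.
n3-n5 (17): add. Components now {n1,n3,n5,n6,n8}
The 4th edge added is n3-n5.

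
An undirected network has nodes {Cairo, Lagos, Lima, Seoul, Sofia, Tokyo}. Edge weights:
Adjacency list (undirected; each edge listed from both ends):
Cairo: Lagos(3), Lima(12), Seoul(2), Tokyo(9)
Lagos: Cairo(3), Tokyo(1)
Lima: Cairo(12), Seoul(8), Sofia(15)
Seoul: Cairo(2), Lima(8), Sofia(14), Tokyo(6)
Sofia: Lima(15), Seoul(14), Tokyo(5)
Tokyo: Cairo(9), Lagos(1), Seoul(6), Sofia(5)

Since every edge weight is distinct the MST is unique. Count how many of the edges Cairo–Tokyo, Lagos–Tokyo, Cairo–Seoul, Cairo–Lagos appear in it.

3

Kruskal: consider edges lightest-first.
Lagos–Tokyo (1): add. Components now {Cairo} {Lagos,Tokyo} {Sofia} {Seoul} {Lima}
Cairo–Seoul (2): add. Components now {Cairo,Seoul} {Lagos,Tokyo} {Sofia} {Lima}
Cairo–Lagos (3): add. Components now {Cairo,Lagos,Seoul,Tokyo} {Sofia} {Lima}
Sofia–Tokyo (5): add. Components now {Cairo,Lagos,Seoul,Sofia,Tokyo} {Lima}
Seoul–Tokyo (6): skip — Tokyo and Seoul already connected.
Lima–Seoul (8): add. Components now {Cairo,Lagos,Lima,Seoul,Sofia,Tokyo}
MST edge set: {Lagos–Tokyo, Cairo–Seoul, Cairo–Lagos, Sofia–Tokyo, Lima–Seoul}.
Of the listed edges, {Lagos–Tokyo, Cairo–Seoul, Cairo–Lagos} are in the MST → 3.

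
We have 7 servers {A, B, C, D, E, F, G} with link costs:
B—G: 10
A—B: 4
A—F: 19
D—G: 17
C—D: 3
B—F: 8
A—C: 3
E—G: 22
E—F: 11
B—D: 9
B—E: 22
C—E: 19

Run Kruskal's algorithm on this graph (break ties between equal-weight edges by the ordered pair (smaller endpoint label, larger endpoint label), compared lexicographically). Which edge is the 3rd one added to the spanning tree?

Sort edges by weight, then run Kruskal:
A—C (3): add. Components now {A,C} {B} {D} {E} {F} {G}
C—D (3): add. Components now {A,C,D} {B} {E} {F} {G}
A—B (4): add. Components now {A,B,C,D} {E} {F} {G}
B—F (8): add. Components now {A,B,C,D,F} {E} {G}
B—D (9): skip — B and D already connected.
B—G (10): add. Components now {A,B,C,D,F,G} {E}
E—F (11): add. Components now {A,B,C,D,E,F,G}
The 3rd edge added is A—B.

A-B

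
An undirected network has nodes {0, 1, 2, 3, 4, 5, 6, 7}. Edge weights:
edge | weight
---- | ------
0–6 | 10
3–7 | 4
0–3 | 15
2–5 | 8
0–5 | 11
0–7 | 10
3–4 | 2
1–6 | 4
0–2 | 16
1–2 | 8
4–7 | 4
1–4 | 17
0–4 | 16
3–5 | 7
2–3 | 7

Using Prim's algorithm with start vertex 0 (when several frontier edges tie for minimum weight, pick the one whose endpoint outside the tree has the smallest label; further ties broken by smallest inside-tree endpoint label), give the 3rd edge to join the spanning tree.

1-2

Prim, starting at 0.
Step 1: cheapest edge leaving the tree is 0–6 (10); add 6.
Step 2: cheapest edge leaving the tree is 1–6 (4); add 1.
Step 3: cheapest edge leaving the tree is 1–2 (8); add 2.
Step 4: cheapest edge leaving the tree is 2–3 (7); add 3.
Step 5: cheapest edge leaving the tree is 3–4 (2); add 4.
Step 6: cheapest edge leaving the tree is 3–7 (4); add 7.
Step 7: cheapest edge leaving the tree is 3–5 (7); add 5.
The 3rd edge added is 1–2.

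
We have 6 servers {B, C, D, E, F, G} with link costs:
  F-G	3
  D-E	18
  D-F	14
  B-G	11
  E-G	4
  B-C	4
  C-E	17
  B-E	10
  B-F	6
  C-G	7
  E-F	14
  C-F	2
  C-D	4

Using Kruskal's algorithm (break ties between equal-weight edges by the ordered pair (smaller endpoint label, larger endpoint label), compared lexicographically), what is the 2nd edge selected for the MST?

F-G

Kruskal: consider edges lightest-first.
C-F (2): add. Components now {B} {C,F} {D} {E} {G}
F-G (3): add. Components now {B} {C,F,G} {D} {E}
B-C (4): add. Components now {B,C,F,G} {D} {E}
C-D (4): add. Components now {B,C,D,F,G} {E}
E-G (4): add. Components now {B,C,D,E,F,G}
The 2nd edge added is F-G.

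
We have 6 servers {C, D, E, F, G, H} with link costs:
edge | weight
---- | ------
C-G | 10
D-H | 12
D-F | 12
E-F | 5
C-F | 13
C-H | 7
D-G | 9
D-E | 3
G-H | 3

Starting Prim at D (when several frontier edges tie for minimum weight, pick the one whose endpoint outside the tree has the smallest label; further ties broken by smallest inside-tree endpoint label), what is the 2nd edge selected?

Grow the tree from D using Prim:
Step 1: cheapest edge leaving the tree is D-E (3); add E.
Step 2: cheapest edge leaving the tree is E-F (5); add F.
Step 3: cheapest edge leaving the tree is D-G (9); add G.
Step 4: cheapest edge leaving the tree is G-H (3); add H.
Step 5: cheapest edge leaving the tree is C-H (7); add C.
The 2nd edge added is E-F.

E-F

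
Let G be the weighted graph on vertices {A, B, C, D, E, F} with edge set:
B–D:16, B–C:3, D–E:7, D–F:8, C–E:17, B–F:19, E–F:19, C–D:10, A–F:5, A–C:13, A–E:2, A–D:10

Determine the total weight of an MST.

Prim's algorithm from D:
Step 1: frontier [D–E 7, D–F 8, A–D 10, C–D 10, B–D 16] → take D–E (7); add E.
Step 2: frontier [D–F 8, A–D 10, C–D 10, B–D 16, A–E 2, C–E 17, E–F 19] → take A–E (2); add A.
Step 3: frontier [A–F 5, A–C 13, D–F 8, C–D 10, B–D 16, C–E 17, E–F 19] → take A–F (5); add F.
Step 4: frontier [A–C 13, C–D 10, B–D 16, C–E 17, B–F 19] → take C–D (10); add C.
Step 5: frontier [B–C 3, B–D 16, B–F 19] → take B–C (3); add B.
MST edges: D–E, A–E, A–F, C–D, B–C; total weight 7+2+5+10+3 = 27.

27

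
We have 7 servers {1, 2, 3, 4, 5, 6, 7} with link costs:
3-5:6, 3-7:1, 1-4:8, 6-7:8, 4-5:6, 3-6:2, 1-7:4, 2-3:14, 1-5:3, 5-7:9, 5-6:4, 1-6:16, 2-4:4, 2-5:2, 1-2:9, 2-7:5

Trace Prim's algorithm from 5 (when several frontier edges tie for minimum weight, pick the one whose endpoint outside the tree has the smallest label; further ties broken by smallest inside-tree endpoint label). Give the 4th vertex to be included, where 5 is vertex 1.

4

Grow the tree from 5 using Prim:
Step 1: cheapest edge leaving the tree is 2-5 (2); add 2.
Step 2: cheapest edge leaving the tree is 1-5 (3); add 1.
Step 3: cheapest edge leaving the tree is 2-4 (4); add 4.
Step 4: cheapest edge leaving the tree is 5-6 (4); add 6.
Step 5: cheapest edge leaving the tree is 3-6 (2); add 3.
Step 6: cheapest edge leaving the tree is 3-7 (1); add 7.
Vertex order: 5, 2, 1, 4, 6, 3, 7. The 4th vertex is 4.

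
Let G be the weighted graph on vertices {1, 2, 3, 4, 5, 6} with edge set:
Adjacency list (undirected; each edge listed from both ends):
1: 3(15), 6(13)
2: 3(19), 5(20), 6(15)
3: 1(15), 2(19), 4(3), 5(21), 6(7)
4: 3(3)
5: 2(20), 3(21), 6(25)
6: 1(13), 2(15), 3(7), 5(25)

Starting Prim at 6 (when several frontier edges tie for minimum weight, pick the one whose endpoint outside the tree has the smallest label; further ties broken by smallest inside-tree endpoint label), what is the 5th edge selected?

Grow the tree from 6 using Prim:
Step 1: frontier [3–6 7, 1–6 13, 2–6 15, 5–6 25] → take 3–6 (7); add 3.
Step 2: frontier [3–4 3, 1–3 15, 2–3 19, 3–5 21, 1–6 13, 2–6 15, 5–6 25] → take 3–4 (3); add 4.
Step 3: frontier [1–3 15, 2–3 19, 3–5 21, 1–6 13, 2–6 15, 5–6 25] → take 1–6 (13); add 1.
Step 4: frontier [2–3 19, 3–5 21, 2–6 15, 5–6 25] → take 2–6 (15); add 2.
Step 5: frontier [2–5 20, 3–5 21, 5–6 25] → take 2–5 (20); add 5.
The 5th edge added is 2–5.

2-5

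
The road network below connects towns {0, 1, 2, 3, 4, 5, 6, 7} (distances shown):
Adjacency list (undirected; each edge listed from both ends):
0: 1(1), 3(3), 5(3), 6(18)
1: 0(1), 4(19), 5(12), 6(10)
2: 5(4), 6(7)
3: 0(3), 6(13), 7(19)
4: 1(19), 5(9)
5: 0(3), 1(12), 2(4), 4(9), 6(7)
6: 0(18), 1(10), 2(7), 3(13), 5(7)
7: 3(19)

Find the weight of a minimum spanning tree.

46

Prim's algorithm from 5:
Step 1: frontier [0—5 3, 2—5 4, 5—6 7, 4—5 9, 1—5 12] → take 0—5 (3); add 0.
Step 2: frontier [0—1 1, 0—3 3, 0—6 18, 2—5 4, 5—6 7, 4—5 9, 1—5 12] → take 0—1 (1); add 1.
Step 3: frontier [0—3 3, 0—6 18, 1—6 10, 1—4 19, 2—5 4, 5—6 7, 4—5 9] → take 0—3 (3); add 3.
Step 4: frontier [0—6 18, 1—6 10, 1—4 19, 3—6 13, 3—7 19, 2—5 4, 5—6 7, 4—5 9] → take 2—5 (4); add 2.
Step 5: frontier [0—6 18, 1—6 10, 1—4 19, 2—6 7, 3—6 13, 3—7 19, 5—6 7, 4—5 9] → take 2—6 (7); add 6.
Step 6: frontier [1—4 19, 3—7 19, 4—5 9] → take 4—5 (9); add 4.
Step 7: frontier [3—7 19] → take 3—7 (19); add 7.
MST edges: 0—5, 0—1, 0—3, 2—5, 2—6, 4—5, 3—7; total weight 3+1+3+4+7+9+19 = 46.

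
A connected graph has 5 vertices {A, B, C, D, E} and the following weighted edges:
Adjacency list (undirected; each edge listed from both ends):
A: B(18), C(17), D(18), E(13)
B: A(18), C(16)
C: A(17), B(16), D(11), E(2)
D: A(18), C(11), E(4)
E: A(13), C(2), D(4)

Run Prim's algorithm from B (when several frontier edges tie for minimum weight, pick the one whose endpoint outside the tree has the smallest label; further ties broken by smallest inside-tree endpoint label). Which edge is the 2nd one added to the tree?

Prim, starting at B.
Step 1: frontier [B—C 16, A—B 18] → take B—C (16); add C.
Step 2: frontier [A—B 18, C—E 2, C—D 11, A—C 17] → take C—E (2); add E.
Step 3: frontier [A—B 18, C—D 11, A—C 17, D—E 4, A—E 13] → take D—E (4); add D.
Step 4: frontier [A—B 18, A—C 17, A—D 18, A—E 13] → take A—E (13); add A.
The 2nd edge added is C—E.

C-E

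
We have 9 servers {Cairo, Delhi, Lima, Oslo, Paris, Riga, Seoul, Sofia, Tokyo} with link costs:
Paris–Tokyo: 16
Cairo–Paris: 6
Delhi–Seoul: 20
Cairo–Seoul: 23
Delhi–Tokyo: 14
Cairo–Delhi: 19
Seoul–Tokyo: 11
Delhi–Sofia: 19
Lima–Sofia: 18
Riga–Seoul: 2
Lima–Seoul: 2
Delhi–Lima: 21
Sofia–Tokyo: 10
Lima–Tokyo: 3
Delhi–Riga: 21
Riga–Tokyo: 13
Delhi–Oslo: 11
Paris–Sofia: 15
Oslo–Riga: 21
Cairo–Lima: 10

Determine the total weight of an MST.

Grow the tree from Delhi using Prim:
Step 1: cheapest edge leaving the tree is Delhi–Oslo (11); add Oslo.
Step 2: cheapest edge leaving the tree is Delhi–Tokyo (14); add Tokyo.
Step 3: cheapest edge leaving the tree is Lima–Tokyo (3); add Lima.
Step 4: cheapest edge leaving the tree is Lima–Seoul (2); add Seoul.
Step 5: cheapest edge leaving the tree is Riga–Seoul (2); add Riga.
Step 6: cheapest edge leaving the tree is Cairo–Lima (10); add Cairo.
Step 7: cheapest edge leaving the tree is Cairo–Paris (6); add Paris.
Step 8: cheapest edge leaving the tree is Sofia–Tokyo (10); add Sofia.
MST edges: Delhi–Oslo, Delhi–Tokyo, Lima–Tokyo, Lima–Seoul, Riga–Seoul, Cairo–Lima, Cairo–Paris, Sofia–Tokyo; total weight 11+14+3+2+2+10+6+10 = 58.

58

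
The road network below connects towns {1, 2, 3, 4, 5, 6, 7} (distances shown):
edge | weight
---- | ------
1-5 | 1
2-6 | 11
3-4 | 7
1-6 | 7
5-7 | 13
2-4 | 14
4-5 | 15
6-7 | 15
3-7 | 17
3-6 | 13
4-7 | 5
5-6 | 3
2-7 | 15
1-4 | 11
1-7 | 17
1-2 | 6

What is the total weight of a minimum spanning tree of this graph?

Prim's algorithm from 7:
Step 1: cheapest edge leaving the tree is 4-7 (5); add 4.
Step 2: cheapest edge leaving the tree is 3-4 (7); add 3.
Step 3: cheapest edge leaving the tree is 1-4 (11); add 1.
Step 4: cheapest edge leaving the tree is 1-5 (1); add 5.
Step 5: cheapest edge leaving the tree is 5-6 (3); add 6.
Step 6: cheapest edge leaving the tree is 1-2 (6); add 2.
MST edges: 4-7, 3-4, 1-4, 1-5, 5-6, 1-2; total weight 5+7+11+1+3+6 = 33.

33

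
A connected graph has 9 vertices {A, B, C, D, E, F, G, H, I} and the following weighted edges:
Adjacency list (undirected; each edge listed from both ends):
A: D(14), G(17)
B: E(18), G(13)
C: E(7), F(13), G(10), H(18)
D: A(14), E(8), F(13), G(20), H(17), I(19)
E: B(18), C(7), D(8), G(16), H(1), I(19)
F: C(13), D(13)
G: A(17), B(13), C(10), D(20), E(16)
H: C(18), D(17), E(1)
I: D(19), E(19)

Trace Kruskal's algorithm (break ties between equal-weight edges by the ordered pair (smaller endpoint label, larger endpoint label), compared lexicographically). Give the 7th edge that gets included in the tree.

Sort edges by weight, then run Kruskal:
E-H (1): add — endpoints in different components.
C-E (7): add — endpoints in different components.
D-E (8): add — endpoints in different components.
C-G (10): add — endpoints in different components.
B-G (13): add — endpoints in different components.
C-F (13): add — endpoints in different components.
D-F (13): skip — D and F already connected.
A-D (14): add — endpoints in different components.
E-G (16): skip — E and G already connected.
A-G (17): skip — A and G already connected.
D-H (17): skip — D and H already connected.
B-E (18): skip — B and E already connected.
C-H (18): skip — C and H already connected.
D-I (19): add — endpoints in different components.
The 7th edge added is A-D.

A-D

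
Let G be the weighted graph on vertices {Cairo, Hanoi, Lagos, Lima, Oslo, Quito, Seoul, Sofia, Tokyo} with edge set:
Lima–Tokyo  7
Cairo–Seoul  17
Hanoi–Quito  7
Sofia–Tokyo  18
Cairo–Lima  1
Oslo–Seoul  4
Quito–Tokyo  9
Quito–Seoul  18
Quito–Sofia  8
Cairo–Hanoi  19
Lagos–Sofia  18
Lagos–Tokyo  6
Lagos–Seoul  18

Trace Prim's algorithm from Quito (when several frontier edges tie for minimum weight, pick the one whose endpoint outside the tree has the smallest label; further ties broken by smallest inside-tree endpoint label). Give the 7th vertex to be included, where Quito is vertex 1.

Prim's algorithm from Quito:
Step 1: frontier [Hanoi–Quito 7, Quito–Sofia 8, Quito–Tokyo 9, Quito–Seoul 18] → take Hanoi–Quito (7); add Hanoi.
Step 2: frontier [Cairo–Hanoi 19, Quito–Sofia 8, Quito–Tokyo 9, Quito–Seoul 18] → take Quito–Sofia (8); add Sofia.
Step 3: frontier [Cairo–Hanoi 19, Quito–Tokyo 9, Quito–Seoul 18, Lagos–Sofia 18, Sofia–Tokyo 18] → take Quito–Tokyo (9); add Tokyo.
Step 4: frontier [Cairo–Hanoi 19, Quito–Seoul 18, Lagos–Sofia 18, Lagos–Tokyo 6, Lima–Tokyo 7] → take Lagos–Tokyo (6); add Lagos.
Step 5: frontier [Cairo–Hanoi 19, Lagos–Seoul 18, Quito–Seoul 18, Lima–Tokyo 7] → take Lima–Tokyo (7); add Lima.
Step 6: frontier [Cairo–Hanoi 19, Lagos–Seoul 18, Cairo–Lima 1, Quito–Seoul 18] → take Cairo–Lima (1); add Cairo.
Step 7: frontier [Cairo–Seoul 17, Lagos–Seoul 18, Quito–Seoul 18] → take Cairo–Seoul (17); add Seoul.
Step 8: frontier [Oslo–Seoul 4] → take Oslo–Seoul (4); add Oslo.
Vertex order: Quito, Hanoi, Sofia, Tokyo, Lagos, Lima, Cairo, Seoul, Oslo. The 7th vertex is Cairo.

Cairo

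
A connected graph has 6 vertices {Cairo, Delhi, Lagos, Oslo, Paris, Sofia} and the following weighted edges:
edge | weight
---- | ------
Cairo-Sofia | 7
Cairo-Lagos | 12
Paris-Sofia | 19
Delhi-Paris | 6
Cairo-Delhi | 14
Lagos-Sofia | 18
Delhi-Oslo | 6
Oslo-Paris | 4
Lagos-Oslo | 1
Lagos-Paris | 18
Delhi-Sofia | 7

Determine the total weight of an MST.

Kruskal's algorithm — process edges by increasing weight (ties by edge label):
Lagos-Oslo (1): add — endpoints in different components.
Oslo-Paris (4): add — endpoints in different components.
Delhi-Oslo (6): add — endpoints in different components.
Delhi-Paris (6): skip — Paris and Delhi already connected.
Cairo-Sofia (7): add — endpoints in different components.
Delhi-Sofia (7): add — endpoints in different components.
MST edges: Lagos-Oslo, Oslo-Paris, Delhi-Oslo, Cairo-Sofia, Delhi-Sofia; total weight 1+4+6+7+7 = 25.

25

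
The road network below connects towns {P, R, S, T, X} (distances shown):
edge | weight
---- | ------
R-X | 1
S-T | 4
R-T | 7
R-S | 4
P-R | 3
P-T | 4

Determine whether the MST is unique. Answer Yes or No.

No

Kruskal: consider edges lightest-first.
R-X (1): add — endpoints in different components.
P-R (3): add — endpoints in different components.
P-T (4): add — endpoints in different components.
R-S (4): add — endpoints in different components.
Non-tree edge S-T has weight 4, equal to the heaviest edge on its tree cycle — swapping gives another MST of the same weight. Not unique.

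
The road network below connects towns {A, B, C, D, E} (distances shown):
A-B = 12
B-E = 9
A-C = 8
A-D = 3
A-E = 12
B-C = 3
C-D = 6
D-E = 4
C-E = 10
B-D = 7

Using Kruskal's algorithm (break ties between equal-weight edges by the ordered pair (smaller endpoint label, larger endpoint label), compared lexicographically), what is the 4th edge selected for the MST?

Kruskal: consider edges lightest-first.
A-D (3): add — endpoints in different components.
B-C (3): add — endpoints in different components.
D-E (4): add — endpoints in different components.
C-D (6): add — endpoints in different components.
The 4th edge added is C-D.

C-D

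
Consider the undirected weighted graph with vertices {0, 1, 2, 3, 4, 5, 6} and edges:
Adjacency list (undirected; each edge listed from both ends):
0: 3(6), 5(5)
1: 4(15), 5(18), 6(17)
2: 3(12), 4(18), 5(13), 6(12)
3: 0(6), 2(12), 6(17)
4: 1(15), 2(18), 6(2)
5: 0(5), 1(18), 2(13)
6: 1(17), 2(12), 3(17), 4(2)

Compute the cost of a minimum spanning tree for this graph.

52

Prim's algorithm from 1:
Step 1: cheapest edge leaving the tree is 1-4 (15); add 4.
Step 2: cheapest edge leaving the tree is 4-6 (2); add 6.
Step 3: cheapest edge leaving the tree is 2-6 (12); add 2.
Step 4: cheapest edge leaving the tree is 2-3 (12); add 3.
Step 5: cheapest edge leaving the tree is 0-3 (6); add 0.
Step 6: cheapest edge leaving the tree is 0-5 (5); add 5.
MST edges: 1-4, 4-6, 2-6, 2-3, 0-3, 0-5; total weight 15+2+12+12+6+5 = 52.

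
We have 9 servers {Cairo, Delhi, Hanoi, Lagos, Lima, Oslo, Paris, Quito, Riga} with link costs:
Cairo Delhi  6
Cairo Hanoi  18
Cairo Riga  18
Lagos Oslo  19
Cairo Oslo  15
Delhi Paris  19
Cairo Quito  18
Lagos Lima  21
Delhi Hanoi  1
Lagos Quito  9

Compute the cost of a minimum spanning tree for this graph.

107

Prim's algorithm from Cairo:
Step 1: cheapest edge leaving the tree is Cairo Delhi (6); add Delhi.
Step 2: cheapest edge leaving the tree is Delhi Hanoi (1); add Hanoi.
Step 3: cheapest edge leaving the tree is Cairo Oslo (15); add Oslo.
Step 4: cheapest edge leaving the tree is Cairo Quito (18); add Quito.
Step 5: cheapest edge leaving the tree is Lagos Quito (9); add Lagos.
Step 6: cheapest edge leaving the tree is Cairo Riga (18); add Riga.
Step 7: cheapest edge leaving the tree is Delhi Paris (19); add Paris.
Step 8: cheapest edge leaving the tree is Lagos Lima (21); add Lima.
MST edges: Cairo Delhi, Delhi Hanoi, Cairo Oslo, Cairo Quito, Lagos Quito, Cairo Riga, Delhi Paris, Lagos Lima; total weight 6+1+15+18+9+18+19+21 = 107.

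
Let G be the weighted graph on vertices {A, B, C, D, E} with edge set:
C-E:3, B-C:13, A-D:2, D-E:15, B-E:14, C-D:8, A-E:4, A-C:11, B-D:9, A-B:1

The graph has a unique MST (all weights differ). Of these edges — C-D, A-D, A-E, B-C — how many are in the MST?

Kruskal's algorithm — process edges by increasing weight (ties by edge label):
A-B (1): add — endpoints in different components.
A-D (2): add — endpoints in different components.
C-E (3): add — endpoints in different components.
A-E (4): add — endpoints in different components.
MST edge set: {A-B, A-D, C-E, A-E}.
Of the listed edges, {A-D, A-E} are in the MST → 2.

2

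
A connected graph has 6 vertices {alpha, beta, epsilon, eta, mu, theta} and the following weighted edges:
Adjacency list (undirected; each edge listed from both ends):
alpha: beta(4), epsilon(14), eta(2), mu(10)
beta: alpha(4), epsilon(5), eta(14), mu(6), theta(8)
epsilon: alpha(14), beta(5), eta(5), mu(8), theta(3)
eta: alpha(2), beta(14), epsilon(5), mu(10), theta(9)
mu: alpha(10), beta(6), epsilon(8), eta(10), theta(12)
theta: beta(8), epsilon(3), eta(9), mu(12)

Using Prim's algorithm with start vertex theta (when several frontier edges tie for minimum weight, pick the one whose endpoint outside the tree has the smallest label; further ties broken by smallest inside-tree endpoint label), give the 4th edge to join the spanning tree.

Prim, starting at theta.
Step 1: cheapest edge leaving the tree is epsilon–theta (3); add epsilon.
Step 2: cheapest edge leaving the tree is beta–epsilon (5); add beta.
Step 3: cheapest edge leaving the tree is alpha–beta (4); add alpha.
Step 4: cheapest edge leaving the tree is alpha–eta (2); add eta.
Step 5: cheapest edge leaving the tree is beta–mu (6); add mu.
The 4th edge added is alpha–eta.

alpha-eta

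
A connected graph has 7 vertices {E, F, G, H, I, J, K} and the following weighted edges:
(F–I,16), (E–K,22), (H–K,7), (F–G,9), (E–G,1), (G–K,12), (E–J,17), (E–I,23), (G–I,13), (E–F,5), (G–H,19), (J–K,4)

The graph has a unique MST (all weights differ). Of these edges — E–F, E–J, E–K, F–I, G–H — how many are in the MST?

1

Kruskal: consider edges lightest-first.
E–G (1): add — endpoints in different components.
J–K (4): add — endpoints in different components.
E–F (5): add — endpoints in different components.
H–K (7): add — endpoints in different components.
F–G (9): skip — F and G already connected.
G–K (12): add — endpoints in different components.
G–I (13): add — endpoints in different components.
MST edge set: {E–G, J–K, E–F, H–K, G–K, G–I}.
Of the listed edges, {E–F} are in the MST → 1.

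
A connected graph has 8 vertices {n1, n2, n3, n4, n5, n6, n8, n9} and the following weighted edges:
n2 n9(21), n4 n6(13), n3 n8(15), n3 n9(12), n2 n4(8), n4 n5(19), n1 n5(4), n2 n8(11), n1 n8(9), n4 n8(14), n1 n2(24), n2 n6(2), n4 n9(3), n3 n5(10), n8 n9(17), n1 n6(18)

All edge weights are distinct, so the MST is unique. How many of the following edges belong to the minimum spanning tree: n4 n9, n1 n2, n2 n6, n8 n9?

2

Sort edges by weight, then run Kruskal:
n2 n6 (2): add — endpoints in different components.
n4 n9 (3): add — endpoints in different components.
n1 n5 (4): add — endpoints in different components.
n2 n4 (8): add — endpoints in different components.
n1 n8 (9): add — endpoints in different components.
n3 n5 (10): add — endpoints in different components.
n2 n8 (11): add — endpoints in different components.
MST edge set: {n2 n6, n4 n9, n1 n5, n2 n4, n1 n8, n3 n5, n2 n8}.
Of the listed edges, {n4 n9, n2 n6} are in the MST → 2.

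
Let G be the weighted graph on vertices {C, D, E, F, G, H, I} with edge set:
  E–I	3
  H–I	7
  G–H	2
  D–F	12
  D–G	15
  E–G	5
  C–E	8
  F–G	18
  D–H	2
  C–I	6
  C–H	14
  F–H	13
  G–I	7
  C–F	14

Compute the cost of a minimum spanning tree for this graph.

30

Prim, starting at C.
Step 1: cheapest edge leaving the tree is C–I (6); add I.
Step 2: cheapest edge leaving the tree is E–I (3); add E.
Step 3: cheapest edge leaving the tree is E–G (5); add G.
Step 4: cheapest edge leaving the tree is G–H (2); add H.
Step 5: cheapest edge leaving the tree is D–H (2); add D.
Step 6: cheapest edge leaving the tree is D–F (12); add F.
MST edges: C–I, E–I, E–G, G–H, D–H, D–F; total weight 6+3+5+2+2+12 = 30.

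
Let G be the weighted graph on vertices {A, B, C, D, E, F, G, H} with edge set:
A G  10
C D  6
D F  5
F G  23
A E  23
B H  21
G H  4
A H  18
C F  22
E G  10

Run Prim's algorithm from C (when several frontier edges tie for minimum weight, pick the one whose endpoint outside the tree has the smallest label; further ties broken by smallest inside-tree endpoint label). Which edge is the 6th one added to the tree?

Grow the tree from C using Prim:
Step 1: cheapest edge leaving the tree is C D (6); add D.
Step 2: cheapest edge leaving the tree is D F (5); add F.
Step 3: cheapest edge leaving the tree is F G (23); add G.
Step 4: cheapest edge leaving the tree is G H (4); add H.
Step 5: cheapest edge leaving the tree is A G (10); add A.
Step 6: cheapest edge leaving the tree is E G (10); add E.
Step 7: cheapest edge leaving the tree is B H (21); add B.
The 6th edge added is E G.

E-G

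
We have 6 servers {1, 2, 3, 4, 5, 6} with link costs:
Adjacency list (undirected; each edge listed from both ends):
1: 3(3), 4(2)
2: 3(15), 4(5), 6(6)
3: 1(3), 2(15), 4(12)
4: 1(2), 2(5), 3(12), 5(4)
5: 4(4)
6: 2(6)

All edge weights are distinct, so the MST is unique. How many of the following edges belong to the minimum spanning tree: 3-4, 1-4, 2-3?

Kruskal's algorithm — process edges by increasing weight (ties by edge label):
1-4 (2): add. Components now {1,4} {2} {3} {5} {6}
1-3 (3): add. Components now {1,3,4} {2} {5} {6}
4-5 (4): add. Components now {1,3,4,5} {2} {6}
2-4 (5): add. Components now {1,2,3,4,5} {6}
2-6 (6): add. Components now {1,2,3,4,5,6}
MST edge set: {1-4, 1-3, 4-5, 2-4, 2-6}.
Of the listed edges, {1-4} are in the MST → 1.

1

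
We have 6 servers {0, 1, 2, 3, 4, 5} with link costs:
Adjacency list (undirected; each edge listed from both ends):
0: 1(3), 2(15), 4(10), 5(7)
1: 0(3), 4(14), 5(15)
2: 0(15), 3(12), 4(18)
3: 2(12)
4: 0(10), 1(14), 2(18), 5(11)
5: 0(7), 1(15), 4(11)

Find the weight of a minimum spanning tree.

47

Grow the tree from 0 using Prim:
Step 1: cheapest edge leaving the tree is 0 1 (3); add 1.
Step 2: cheapest edge leaving the tree is 0 5 (7); add 5.
Step 3: cheapest edge leaving the tree is 0 4 (10); add 4.
Step 4: cheapest edge leaving the tree is 0 2 (15); add 2.
Step 5: cheapest edge leaving the tree is 2 3 (12); add 3.
MST edges: 0 1, 0 5, 0 4, 0 2, 2 3; total weight 3+7+10+15+12 = 47.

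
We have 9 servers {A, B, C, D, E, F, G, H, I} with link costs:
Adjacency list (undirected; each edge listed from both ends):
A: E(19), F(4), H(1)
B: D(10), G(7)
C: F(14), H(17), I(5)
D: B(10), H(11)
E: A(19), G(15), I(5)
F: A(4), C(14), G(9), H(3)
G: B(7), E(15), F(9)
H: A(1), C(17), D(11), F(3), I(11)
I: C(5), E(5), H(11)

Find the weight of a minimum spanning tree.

Sort edges by weight, then run Kruskal:
A-H (1): add — endpoints in different components.
F-H (3): add — endpoints in different components.
A-F (4): skip — A and F already connected.
C-I (5): add — endpoints in different components.
E-I (5): add — endpoints in different components.
B-G (7): add — endpoints in different components.
F-G (9): add — endpoints in different components.
B-D (10): add — endpoints in different components.
D-H (11): skip — D and H already connected.
H-I (11): add — endpoints in different components.
MST edges: A-H, F-H, C-I, E-I, B-G, F-G, B-D, H-I; total weight 1+3+5+5+7+9+10+11 = 51.

51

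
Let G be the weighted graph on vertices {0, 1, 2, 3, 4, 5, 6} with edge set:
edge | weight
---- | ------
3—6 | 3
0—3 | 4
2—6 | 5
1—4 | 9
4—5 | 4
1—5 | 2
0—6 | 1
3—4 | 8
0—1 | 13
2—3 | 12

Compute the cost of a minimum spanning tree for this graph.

Grow the tree from 0 using Prim:
Step 1: frontier [0—6 1, 0—3 4, 0—1 13] → take 0—6 (1); add 6.
Step 2: frontier [0—3 4, 0—1 13, 3—6 3, 2—6 5] → take 3—6 (3); add 3.
Step 3: frontier [0—1 13, 3—4 8, 2—3 12, 2—6 5] → take 2—6 (5); add 2.
Step 4: frontier [0—1 13, 3—4 8] → take 3—4 (8); add 4.
Step 5: frontier [0—1 13, 4—5 4, 1—4 9] → take 4—5 (4); add 5.
Step 6: frontier [0—1 13, 1—4 9, 1—5 2] → take 1—5 (2); add 1.
MST edges: 0—6, 3—6, 2—6, 3—4, 4—5, 1—5; total weight 1+3+5+8+4+2 = 23.

23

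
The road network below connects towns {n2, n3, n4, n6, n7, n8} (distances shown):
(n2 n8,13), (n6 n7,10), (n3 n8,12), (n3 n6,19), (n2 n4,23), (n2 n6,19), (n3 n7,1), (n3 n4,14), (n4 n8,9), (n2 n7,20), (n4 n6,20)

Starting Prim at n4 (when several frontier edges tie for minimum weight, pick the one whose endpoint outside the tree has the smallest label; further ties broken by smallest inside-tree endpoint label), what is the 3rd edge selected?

Grow the tree from n4 using Prim:
Step 1: frontier [n4 n8 9, n3 n4 14, n4 n6 20, n2 n4 23] → take n4 n8 (9); add n8.
Step 2: frontier [n3 n4 14, n4 n6 20, n2 n4 23, n3 n8 12, n2 n8 13] → take n3 n8 (12); add n3.
Step 3: frontier [n3 n7 1, n3 n6 19, n4 n6 20, n2 n4 23, n2 n8 13] → take n3 n7 (1); add n7.
Step 4: frontier [n3 n6 19, n4 n6 20, n2 n4 23, n6 n7 10, n2 n7 20, n2 n8 13] → take n6 n7 (10); add n6.
Step 5: frontier [n2 n4 23, n2 n6 19, n2 n7 20, n2 n8 13] → take n2 n8 (13); add n2.
The 3rd edge added is n3 n7.

n3-n7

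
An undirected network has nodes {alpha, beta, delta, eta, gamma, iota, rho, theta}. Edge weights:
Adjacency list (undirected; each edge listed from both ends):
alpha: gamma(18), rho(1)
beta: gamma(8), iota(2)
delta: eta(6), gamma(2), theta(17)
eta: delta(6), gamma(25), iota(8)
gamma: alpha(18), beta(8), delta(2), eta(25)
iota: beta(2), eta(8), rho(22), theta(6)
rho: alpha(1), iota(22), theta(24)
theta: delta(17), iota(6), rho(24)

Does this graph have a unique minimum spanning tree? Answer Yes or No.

No

Sort edges by weight, then run Kruskal:
alpha–rho (1): add — endpoints in different components.
beta–iota (2): add — endpoints in different components.
delta–gamma (2): add — endpoints in different components.
delta–eta (6): add — endpoints in different components.
iota–theta (6): add — endpoints in different components.
beta–gamma (8): add — endpoints in different components.
eta–iota (8): skip — iota and eta already connected.
delta–theta (17): skip — theta and delta already connected.
alpha–gamma (18): add — endpoints in different components.
Non-tree edge eta–iota has weight 8, equal to the heaviest edge on its tree cycle — swapping gives another MST of the same weight. Not unique.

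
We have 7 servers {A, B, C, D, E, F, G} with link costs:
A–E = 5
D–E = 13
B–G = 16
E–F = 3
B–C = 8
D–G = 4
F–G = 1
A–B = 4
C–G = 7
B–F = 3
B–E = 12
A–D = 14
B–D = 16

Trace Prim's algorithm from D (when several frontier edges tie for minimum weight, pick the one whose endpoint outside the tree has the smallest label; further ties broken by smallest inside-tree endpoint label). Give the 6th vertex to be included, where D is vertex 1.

A

Prim's algorithm from D:
Step 1: frontier [D–G 4, D–E 13, A–D 14, B–D 16] → take D–G (4); add G.
Step 2: frontier [D–E 13, A–D 14, B–D 16, F–G 1, C–G 7, B–G 16] → take F–G (1); add F.
Step 3: frontier [D–E 13, A–D 14, B–D 16, B–F 3, E–F 3, C–G 7, B–G 16] → take B–F (3); add B.
Step 4: frontier [A–B 4, B–C 8, B–E 12, D–E 13, A–D 14, E–F 3, C–G 7] → take E–F (3); add E.
Step 5: frontier [A–B 4, B–C 8, A–D 14, A–E 5, C–G 7] → take A–B (4); add A.
Step 6: frontier [B–C 8, C–G 7] → take C–G (7); add C.
Vertex order: D, G, F, B, E, A, C. The 6th vertex is A.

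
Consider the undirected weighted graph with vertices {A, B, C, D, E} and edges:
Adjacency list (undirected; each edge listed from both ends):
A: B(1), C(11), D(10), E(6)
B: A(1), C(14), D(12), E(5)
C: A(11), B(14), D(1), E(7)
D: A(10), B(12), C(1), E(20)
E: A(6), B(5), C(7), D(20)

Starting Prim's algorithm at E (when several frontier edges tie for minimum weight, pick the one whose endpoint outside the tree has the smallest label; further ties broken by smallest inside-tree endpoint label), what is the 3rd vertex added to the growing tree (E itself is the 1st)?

A

Prim's algorithm from E:
Step 1: cheapest edge leaving the tree is B—E (5); add B.
Step 2: cheapest edge leaving the tree is A—B (1); add A.
Step 3: cheapest edge leaving the tree is C—E (7); add C.
Step 4: cheapest edge leaving the tree is C—D (1); add D.
Vertex order: E, B, A, C, D. The 3rd vertex is A.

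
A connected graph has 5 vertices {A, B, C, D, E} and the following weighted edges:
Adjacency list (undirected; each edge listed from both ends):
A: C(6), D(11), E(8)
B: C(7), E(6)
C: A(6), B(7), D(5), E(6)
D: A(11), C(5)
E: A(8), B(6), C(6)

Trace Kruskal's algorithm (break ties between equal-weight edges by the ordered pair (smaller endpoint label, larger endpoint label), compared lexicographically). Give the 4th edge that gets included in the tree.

Kruskal: consider edges lightest-first.
C—D (5): add — endpoints in different components.
A—C (6): add — endpoints in different components.
B—E (6): add — endpoints in different components.
C—E (6): add — endpoints in different components.
The 4th edge added is C—E.

C-E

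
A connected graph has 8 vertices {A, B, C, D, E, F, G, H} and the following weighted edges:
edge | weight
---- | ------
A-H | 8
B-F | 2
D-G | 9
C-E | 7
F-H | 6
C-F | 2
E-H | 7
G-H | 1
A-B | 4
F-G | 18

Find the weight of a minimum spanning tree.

Prim's algorithm from F:
Step 1: cheapest edge leaving the tree is B-F (2); add B.
Step 2: cheapest edge leaving the tree is C-F (2); add C.
Step 3: cheapest edge leaving the tree is A-B (4); add A.
Step 4: cheapest edge leaving the tree is F-H (6); add H.
Step 5: cheapest edge leaving the tree is G-H (1); add G.
Step 6: cheapest edge leaving the tree is C-E (7); add E.
Step 7: cheapest edge leaving the tree is D-G (9); add D.
MST edges: B-F, C-F, A-B, F-H, G-H, C-E, D-G; total weight 2+2+4+6+1+7+9 = 31.

31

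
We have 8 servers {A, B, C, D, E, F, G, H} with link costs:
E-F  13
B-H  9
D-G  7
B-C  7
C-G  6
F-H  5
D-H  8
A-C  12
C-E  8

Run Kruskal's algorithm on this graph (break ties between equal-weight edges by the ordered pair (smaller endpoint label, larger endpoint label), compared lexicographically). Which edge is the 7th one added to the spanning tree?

Kruskal: consider edges lightest-first.
F-H (5): add — endpoints in different components.
C-G (6): add — endpoints in different components.
B-C (7): add — endpoints in different components.
D-G (7): add — endpoints in different components.
C-E (8): add — endpoints in different components.
D-H (8): add — endpoints in different components.
B-H (9): skip — B and H already connected.
A-C (12): add — endpoints in different components.
The 7th edge added is A-C.

A-C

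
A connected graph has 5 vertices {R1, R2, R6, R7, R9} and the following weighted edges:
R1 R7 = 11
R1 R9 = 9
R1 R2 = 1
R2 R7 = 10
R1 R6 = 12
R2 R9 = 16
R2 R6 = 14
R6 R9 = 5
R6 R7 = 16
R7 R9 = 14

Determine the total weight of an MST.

25

Kruskal: consider edges lightest-first.
R1 R2 (1): add. Components now {R1,R2} {R9} {R7} {R6}
R6 R9 (5): add. Components now {R1,R2} {R6,R9} {R7}
R1 R9 (9): add. Components now {R1,R2,R6,R9} {R7}
R2 R7 (10): add. Components now {R1,R2,R6,R7,R9}
MST edges: R1 R2, R6 R9, R1 R9, R2 R7; total weight 1+5+9+10 = 25.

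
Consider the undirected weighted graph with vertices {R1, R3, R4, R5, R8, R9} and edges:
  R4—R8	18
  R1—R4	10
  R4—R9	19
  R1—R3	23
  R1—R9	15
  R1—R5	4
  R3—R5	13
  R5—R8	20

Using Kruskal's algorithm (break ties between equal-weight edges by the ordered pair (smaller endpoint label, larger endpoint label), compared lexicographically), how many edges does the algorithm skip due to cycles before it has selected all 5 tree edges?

0

Kruskal's algorithm — process edges by increasing weight (ties by edge label):
R1—R5 (4): add. Components now {R1,R5} {R4} {R3} {R8} {R9}
R1—R4 (10): add. Components now {R1,R4,R5} {R3} {R8} {R9}
R3—R5 (13): add. Components now {R1,R3,R4,R5} {R8} {R9}
R1—R9 (15): add. Components now {R1,R3,R4,R5,R9} {R8}
R4—R8 (18): add. Components now {R1,R3,R4,R5,R8,R9}
Edges rejected before the tree was complete: 0.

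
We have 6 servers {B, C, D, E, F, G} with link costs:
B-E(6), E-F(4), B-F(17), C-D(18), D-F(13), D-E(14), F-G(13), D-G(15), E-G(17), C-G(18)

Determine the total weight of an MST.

54

Grow the tree from G using Prim:
Step 1: cheapest edge leaving the tree is F-G (13); add F.
Step 2: cheapest edge leaving the tree is E-F (4); add E.
Step 3: cheapest edge leaving the tree is B-E (6); add B.
Step 4: cheapest edge leaving the tree is D-F (13); add D.
Step 5: cheapest edge leaving the tree is C-D (18); add C.
MST edges: F-G, E-F, B-E, D-F, C-D; total weight 13+4+6+13+18 = 54.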